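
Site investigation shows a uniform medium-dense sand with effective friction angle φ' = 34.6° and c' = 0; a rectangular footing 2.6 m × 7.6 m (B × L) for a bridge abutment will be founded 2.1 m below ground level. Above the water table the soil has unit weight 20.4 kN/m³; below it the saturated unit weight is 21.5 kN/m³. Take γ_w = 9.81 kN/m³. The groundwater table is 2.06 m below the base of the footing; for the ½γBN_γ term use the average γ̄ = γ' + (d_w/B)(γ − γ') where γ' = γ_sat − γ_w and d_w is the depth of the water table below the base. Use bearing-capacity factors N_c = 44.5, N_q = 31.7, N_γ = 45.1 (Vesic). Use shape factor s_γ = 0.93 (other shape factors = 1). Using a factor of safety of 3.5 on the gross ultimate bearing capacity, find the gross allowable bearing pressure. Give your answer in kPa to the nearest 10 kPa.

q_all ≈ 680 kPa

Overburden at base level: q = 20.4 × 2.1 = 42.84 kPa.
The water table is 2.06 m below the base (< B = 2.6 m), so the ½γBN_γ term uses γ̄ = γ' + (d_w/B)(γ − γ') = 11.69 + (2.06/2.6)(20.4 − 11.69) = 18.591 kN/m³.
Surcharge term q·N_q = 42.84 × 31.7 = 1358 kPa; self-weight term 0.5·γ·B·N_γ·s_γ = 0.5 × 18.591 × 2.6 × 45.1 × 0.93 = 1013.7 kPa.
q_ult = 1358 + 1013.7 = 2371.7 kPa.
q_all = 2371.7 / 3.5 = 677.63 kPa.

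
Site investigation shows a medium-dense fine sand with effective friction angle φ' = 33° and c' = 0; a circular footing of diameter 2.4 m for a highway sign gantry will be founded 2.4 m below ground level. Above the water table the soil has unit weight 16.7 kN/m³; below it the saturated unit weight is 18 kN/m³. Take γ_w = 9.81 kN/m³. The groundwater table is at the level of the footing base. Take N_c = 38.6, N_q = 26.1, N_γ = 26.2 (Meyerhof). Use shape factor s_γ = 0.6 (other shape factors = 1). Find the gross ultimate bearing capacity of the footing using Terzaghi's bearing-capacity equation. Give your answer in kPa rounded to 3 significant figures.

Effective surcharge at the founding depth q = γ·D_f = 16.7 × 2.4 = 40.08 kPa.
The water table coincides with the base, so in the self-weight term γ → γ' = 8.19 kN/m³.
q_ult = q·N_q + 0.5·γ·B·N_γ·s_γ
     = 40.08 × 26.1 + 0.5 × 8.19 × 2.4 × 26.2 × 0.6
     = 1046.1 + 154.5 = 1200.6 kPa.

q_ult ≈ 1200 kPa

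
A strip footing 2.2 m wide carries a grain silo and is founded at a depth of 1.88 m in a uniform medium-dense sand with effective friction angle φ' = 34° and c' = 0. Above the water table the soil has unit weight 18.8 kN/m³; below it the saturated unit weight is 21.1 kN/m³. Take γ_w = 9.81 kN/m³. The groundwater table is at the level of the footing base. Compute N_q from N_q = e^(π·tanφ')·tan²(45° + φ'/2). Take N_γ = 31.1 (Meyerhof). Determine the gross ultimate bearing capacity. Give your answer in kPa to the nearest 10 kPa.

q_ult ≈ 1430 kPa

tan34° = 0.6745, so N_q = e^(π×0.6745)·tan²(62°) = 8.323 × 3.537 = 29.44.
Overburden at base level: q = 18.8 × 1.88 = 35.344 kPa.
Below the base the soil is submerged, so the ½γBN_γ term uses γ' = 21.1 − 9.81 = 11.29 kN/m³.
Surcharge term q·N_q = 35.344 × 29.44 = 1040.5 kPa; self-weight term 0.5·γ·B·N_γ = 0.5 × 11.29 × 2.2 × 31.1 = 386.23 kPa.
q_ult = 1040.5 + 386.23 = 1426.8 kPa.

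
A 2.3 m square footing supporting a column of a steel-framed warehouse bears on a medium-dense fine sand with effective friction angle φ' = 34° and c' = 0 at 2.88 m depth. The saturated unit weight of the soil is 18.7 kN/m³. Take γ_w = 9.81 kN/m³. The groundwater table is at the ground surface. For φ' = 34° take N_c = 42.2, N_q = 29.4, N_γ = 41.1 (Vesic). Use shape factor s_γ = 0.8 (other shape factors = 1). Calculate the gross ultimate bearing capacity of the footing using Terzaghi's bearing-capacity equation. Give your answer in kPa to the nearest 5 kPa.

q_ult ≈ 1090 kPa

γ' = 18.7 − 9.81 = 8.89 kN/m³ (submerged throughout). q = 8.89 × 2.88 = 25.603 kPa; the same γ' applies in the ½γBN_γ term.
q·N_q = 25.603 × 29.4 = 752.73 kPa
0.5·γ·B·N_γ·s_γ = 0.5 × 8.89 × 2.3 × 41.1 × 0.8 = 336.15 kPa
q_ult = 752.73 + 336.15 = 1088.9 kPa.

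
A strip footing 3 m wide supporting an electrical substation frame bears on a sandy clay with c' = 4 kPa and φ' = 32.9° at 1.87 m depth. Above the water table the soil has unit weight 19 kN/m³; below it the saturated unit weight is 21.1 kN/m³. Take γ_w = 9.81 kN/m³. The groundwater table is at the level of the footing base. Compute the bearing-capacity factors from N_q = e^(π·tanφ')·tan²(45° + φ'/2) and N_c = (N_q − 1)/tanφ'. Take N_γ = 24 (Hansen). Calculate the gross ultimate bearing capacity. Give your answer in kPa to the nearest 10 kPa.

tan32.9° = 0.6469, so N_q = e^(π×0.6469)·tan²(61.45°) = 7.632 × 3.378 = 25.78.
N_c = (25.78 − 1)/tan32.9° = 38.31.
Overburden at base level: q = 19 × 1.87 = 35.53 kPa.
Below the base the soil is submerged, so the ½γBN_γ term uses γ' = 21.1 − 9.81 = 11.29 kN/m³.
Cohesion term c·N_c = 4 × 38.307 = 153.23 kPa; surcharge term q·N_q = 35.53 × 25.782 = 916.04 kPa; self-weight term 0.5·γ·B·N_γ = 0.5 × 11.29 × 3 × 24 = 406.44 kPa.
q_ult = 153.23 + 916.04 + 406.44 = 1475.7 kPa.

q_ult ≈ 1480 kPa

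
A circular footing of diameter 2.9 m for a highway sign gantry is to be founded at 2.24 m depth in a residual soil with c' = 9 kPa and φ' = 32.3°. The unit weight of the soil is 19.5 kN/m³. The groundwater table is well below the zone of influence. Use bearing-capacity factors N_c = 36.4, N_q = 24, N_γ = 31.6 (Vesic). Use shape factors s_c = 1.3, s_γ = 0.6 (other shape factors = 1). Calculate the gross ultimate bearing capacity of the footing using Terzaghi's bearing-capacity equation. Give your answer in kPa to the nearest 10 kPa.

q_ult ≈ 2010 kPa

q = γ·D_f = 19.5 × 2.24 = 43.68 kPa.
c·N_c·s_c = 9 × 36.4 × 1.3 = 425.88 kPa
q·N_q = 43.68 × 24 = 1048.3 kPa
0.5·γ·B·N_γ·s_γ = 0.5 × 19.5 × 2.9 × 31.6 × 0.6 = 536.09 kPa
q_ult = 425.88 + 1048.3 + 536.09 = 2010.3 kPa.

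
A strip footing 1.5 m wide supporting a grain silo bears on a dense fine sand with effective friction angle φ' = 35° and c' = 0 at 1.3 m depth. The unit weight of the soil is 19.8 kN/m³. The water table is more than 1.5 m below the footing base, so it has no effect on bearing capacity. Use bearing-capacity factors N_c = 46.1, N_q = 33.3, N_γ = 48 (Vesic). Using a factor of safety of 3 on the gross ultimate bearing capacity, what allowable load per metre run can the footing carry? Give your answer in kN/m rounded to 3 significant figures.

≈ 785 kN/m

Effective surcharge at the founding depth q = γ·D_f = 19.8 × 1.3 = 25.74 kPa.
q_ult = q·N_q + 0.5·γ·B·N_γ
     = 25.74 × 33.3 + 0.5 × 19.8 × 1.5 × 48
     = 857.14 + 712.8 = 1569.9 kPa.
Gross allowable pressure q_all = 1569.9 / 3 = 523.31 kPa.
Allowable wall load = q_all × B = 523.31 × 1.5 = 784.97 kN per metre run.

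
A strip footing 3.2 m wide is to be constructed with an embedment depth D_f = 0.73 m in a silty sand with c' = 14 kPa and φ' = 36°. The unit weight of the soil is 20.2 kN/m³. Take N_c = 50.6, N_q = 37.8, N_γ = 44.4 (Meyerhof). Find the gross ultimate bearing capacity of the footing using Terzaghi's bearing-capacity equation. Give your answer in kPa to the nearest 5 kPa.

Effective surcharge at the founding depth q = γ·D_f = 20.2 × 0.73 = 14.746 kPa.
q_ult = c·N_c + q·N_q + 0.5·γ·B·N_γ
     = 14 × 50.6 + 14.746 × 37.8 + 0.5 × 20.2 × 3.2 × 44.4
     = 708.4 + 557.4 + 1435 = 2700.8 kPa.

q_ult ≈ 2700 kPa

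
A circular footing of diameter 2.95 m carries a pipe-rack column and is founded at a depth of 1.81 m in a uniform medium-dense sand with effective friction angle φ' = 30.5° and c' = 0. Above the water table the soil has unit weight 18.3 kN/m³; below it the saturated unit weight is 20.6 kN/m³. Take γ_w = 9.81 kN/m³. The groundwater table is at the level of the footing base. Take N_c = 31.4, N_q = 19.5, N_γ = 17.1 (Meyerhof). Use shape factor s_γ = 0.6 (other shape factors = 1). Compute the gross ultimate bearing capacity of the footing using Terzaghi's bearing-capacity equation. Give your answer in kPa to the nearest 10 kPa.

q_ult ≈ 810 kPa

Overburden at base level: q = 18.3 × 1.81 = 33.123 kPa.
Below the base the soil is submerged, so the ½γBN_γ term uses γ' = 20.6 − 9.81 = 10.79 kN/m³.
Surcharge term q·N_q = 33.123 × 19.5 = 645.9 kPa; self-weight term 0.5·γ·B·N_γ·s_γ = 0.5 × 10.79 × 2.95 × 17.1 × 0.6 = 163.29 kPa.
q_ult = 645.9 + 163.29 = 809.19 kPa.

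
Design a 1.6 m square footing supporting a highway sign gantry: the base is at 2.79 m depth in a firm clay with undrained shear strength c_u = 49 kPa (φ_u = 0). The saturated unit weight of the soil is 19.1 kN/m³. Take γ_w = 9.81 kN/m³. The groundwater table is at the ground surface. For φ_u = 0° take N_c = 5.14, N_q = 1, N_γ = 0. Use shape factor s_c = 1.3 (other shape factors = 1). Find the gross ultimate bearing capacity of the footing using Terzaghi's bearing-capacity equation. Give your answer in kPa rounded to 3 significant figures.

γ' = 19.1 − 9.81 = 9.29 kN/m³ (submerged throughout). q = 9.29 × 2.79 = 25.919 kPa.
c·N_c·s_c = 49 × 5.14 × 1.3 = 327.42 kPa
q·N_q = 25.919 × 1 = 25.919 kPa
q_ult = 327.42 + 25.919 = 353.34 kPa.

q_ult ≈ 353 kPa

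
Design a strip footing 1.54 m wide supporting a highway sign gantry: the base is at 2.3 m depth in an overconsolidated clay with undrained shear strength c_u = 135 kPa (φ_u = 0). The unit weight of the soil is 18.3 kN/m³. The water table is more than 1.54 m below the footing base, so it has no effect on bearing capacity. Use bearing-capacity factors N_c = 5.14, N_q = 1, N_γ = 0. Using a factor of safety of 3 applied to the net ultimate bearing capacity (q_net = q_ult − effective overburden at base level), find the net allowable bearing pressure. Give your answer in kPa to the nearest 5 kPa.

q_all(net) ≈ 230 kPa

q = γ·D_f = 18.3 × 2.3 = 42.09 kPa.
c·N_c = 135 × 5.14 = 693.9 kPa
q·N_q = 42.09 × 1 = 42.09 kPa
q_ult = 693.9 + 42.09 = 735.99 kPa.
Net ultimate: q_net = 735.99 − 42.09 = 693.9 kPa.
q_all(net) = 693.9 / 3 = 231.3 kPa.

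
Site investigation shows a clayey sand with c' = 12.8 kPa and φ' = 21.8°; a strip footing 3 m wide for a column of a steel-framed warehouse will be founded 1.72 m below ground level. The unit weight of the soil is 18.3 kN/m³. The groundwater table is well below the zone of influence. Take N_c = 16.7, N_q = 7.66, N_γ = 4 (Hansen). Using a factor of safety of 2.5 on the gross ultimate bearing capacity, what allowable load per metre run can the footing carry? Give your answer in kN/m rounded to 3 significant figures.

≈ 678 kN/m

Effective surcharge at the founding depth q = γ·D_f = 18.3 × 1.72 = 31.476 kPa.
q_ult = c·N_c + q·N_q + 0.5·γ·B·N_γ
     = 12.8 × 16.7 + 31.476 × 7.66 + 0.5 × 18.3 × 3 × 4
     = 213.76 + 241.11 + 109.8 = 564.67 kPa.
Gross allowable pressure q_all = 564.67 / 2.5 = 225.87 kPa.
Allowable wall load = q_all × B = 225.87 × 3 = 677.6 kN per metre run.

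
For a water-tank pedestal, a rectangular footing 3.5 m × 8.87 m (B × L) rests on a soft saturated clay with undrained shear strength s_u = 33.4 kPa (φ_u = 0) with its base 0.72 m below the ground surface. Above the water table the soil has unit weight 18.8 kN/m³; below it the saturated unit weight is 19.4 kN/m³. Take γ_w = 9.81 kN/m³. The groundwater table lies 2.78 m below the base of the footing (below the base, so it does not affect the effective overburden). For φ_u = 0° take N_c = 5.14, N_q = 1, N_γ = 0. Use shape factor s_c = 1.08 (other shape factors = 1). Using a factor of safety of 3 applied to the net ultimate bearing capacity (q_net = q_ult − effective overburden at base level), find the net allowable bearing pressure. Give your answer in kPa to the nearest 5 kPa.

q = γ·D_f = 18.8 × 0.72 = 13.536 kPa.
c·N_c·s_c = 33.4 × 5.14 × 1.08 = 185.41 kPa
q·N_q = 13.536 × 1 = 13.536 kPa
q_ult = 185.41 + 13.536 = 198.95 kPa.
Net ultimate: q_net = 198.95 − 13.536 = 185.41 kPa.
q_all(net) = 185.41 / 3 = 61.803 kPa.

q_all(net) ≈ 60 kPa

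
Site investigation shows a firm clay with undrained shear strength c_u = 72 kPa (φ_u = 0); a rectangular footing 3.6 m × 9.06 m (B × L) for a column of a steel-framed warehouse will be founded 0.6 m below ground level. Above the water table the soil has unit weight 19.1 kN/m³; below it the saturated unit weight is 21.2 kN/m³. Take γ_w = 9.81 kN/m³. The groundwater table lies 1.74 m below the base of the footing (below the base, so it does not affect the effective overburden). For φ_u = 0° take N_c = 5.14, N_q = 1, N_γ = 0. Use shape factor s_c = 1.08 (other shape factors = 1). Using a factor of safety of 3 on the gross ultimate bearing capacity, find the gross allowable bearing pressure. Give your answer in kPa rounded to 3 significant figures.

q = γ·D_f = 19.1 × 0.6 = 11.46 kPa.
c·N_c·s_c = 72 × 5.14 × 1.08 = 399.69 kPa
q·N_q = 11.46 × 1 = 11.46 kPa
q_ult = 399.69 + 11.46 = 411.15 kPa.
q_all = 411.15 / 3 = 137.05 kPa.

q_all ≈ 137 kPa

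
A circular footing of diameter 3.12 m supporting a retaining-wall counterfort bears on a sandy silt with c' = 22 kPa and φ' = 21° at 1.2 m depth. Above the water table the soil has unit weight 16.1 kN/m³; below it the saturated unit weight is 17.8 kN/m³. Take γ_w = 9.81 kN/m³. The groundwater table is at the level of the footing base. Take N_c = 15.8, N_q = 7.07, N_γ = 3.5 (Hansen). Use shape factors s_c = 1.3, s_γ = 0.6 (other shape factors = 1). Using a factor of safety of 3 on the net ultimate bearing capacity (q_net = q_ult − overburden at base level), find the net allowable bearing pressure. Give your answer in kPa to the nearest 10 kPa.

q_all(net) ≈ 200 kPa

Effective surcharge at the founding depth q = γ·D_f = 16.1 × 1.2 = 19.32 kPa.
The water table coincides with the base, so in the self-weight term γ → γ' = 7.99 kN/m³.
q_ult = c·N_c·s_c + q·N_q + 0.5·γ·B·N_γ·s_γ
     = 22 × 15.8 × 1.3 + 19.32 × 7.07 + 0.5 × 7.99 × 3.12 × 3.5 × 0.6
     = 451.88 + 136.59 + 26.175 = 614.65 kPa.
q_net = 614.65 − 19.32 = 595.33 kPa.
q_all(net) = 595.33 / 3 = 198.44 kPa.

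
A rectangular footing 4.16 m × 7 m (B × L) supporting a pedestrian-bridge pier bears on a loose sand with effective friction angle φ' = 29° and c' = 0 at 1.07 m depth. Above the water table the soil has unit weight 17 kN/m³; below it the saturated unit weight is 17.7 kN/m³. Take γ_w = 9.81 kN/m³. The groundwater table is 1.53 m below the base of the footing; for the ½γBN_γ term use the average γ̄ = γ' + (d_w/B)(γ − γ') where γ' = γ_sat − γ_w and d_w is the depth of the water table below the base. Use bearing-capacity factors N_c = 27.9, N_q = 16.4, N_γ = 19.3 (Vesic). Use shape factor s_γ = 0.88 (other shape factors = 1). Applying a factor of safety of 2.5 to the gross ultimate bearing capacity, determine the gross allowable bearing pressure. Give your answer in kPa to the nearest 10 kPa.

Effective surcharge at the founding depth q = γ·D_f = 17 × 1.07 = 18.19 kPa.
With d_w = 1.53 m < B, γ̄ = 7.89 + (1.53/4.16) × (17 − 7.89) = 11.241 kN/m³.
q_ult = q·N_q + 0.5·γ·B·N_γ·s_γ
     = 18.19 × 16.4 + 0.5 × 11.241 × 4.16 × 19.3 × 0.88
     = 298.32 + 397.09 = 695.41 kPa.
q_all = q_ult / FS = 695.41 / 2.5 = 278.16 kPa.

q_all ≈ 280 kPa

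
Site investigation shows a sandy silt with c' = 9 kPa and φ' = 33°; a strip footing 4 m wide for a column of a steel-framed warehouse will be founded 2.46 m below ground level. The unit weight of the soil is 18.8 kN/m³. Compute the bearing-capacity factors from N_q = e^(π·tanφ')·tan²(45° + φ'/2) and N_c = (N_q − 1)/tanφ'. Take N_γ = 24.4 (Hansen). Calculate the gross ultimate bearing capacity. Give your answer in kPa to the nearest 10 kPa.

tan33° = 0.6494, so N_q = e^(π×0.6494)·tan²(61.5°) = 7.692 × 3.392 = 26.09.
N_c = (26.09 − 1)/tan33° = 38.64.
Overburden at base level: q = 18.8 × 2.46 = 46.248 kPa.
Cohesion term c·N_c = 9 × 38.638 = 347.74 kPa; surcharge term q·N_q = 46.248 × 26.092 = 1206.7 kPa; self-weight term 0.5·γ·B·N_γ = 0.5 × 18.8 × 4 × 24.4 = 917.44 kPa.
q_ult = 347.74 + 1206.7 + 917.44 = 2471.9 kPa.

q_ult ≈ 2470 kPa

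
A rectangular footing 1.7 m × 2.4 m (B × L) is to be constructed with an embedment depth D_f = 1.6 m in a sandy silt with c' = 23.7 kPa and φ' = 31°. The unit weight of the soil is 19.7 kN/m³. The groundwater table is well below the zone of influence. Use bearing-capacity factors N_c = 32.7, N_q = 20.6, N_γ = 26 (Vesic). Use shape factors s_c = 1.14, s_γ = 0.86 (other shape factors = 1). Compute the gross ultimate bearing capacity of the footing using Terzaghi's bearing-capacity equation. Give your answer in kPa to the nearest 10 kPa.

q = γ·D_f = 19.7 × 1.6 = 31.52 kPa.
c·N_c·s_c = 23.7 × 32.7 × 1.14 = 883.49 kPa
q·N_q = 31.52 × 20.6 = 649.31 kPa
0.5·γ·B·N_γ·s_γ = 0.5 × 19.7 × 1.7 × 26 × 0.86 = 374.42 kPa
q_ult = 883.49 + 649.31 + 374.42 = 1907.2 kPa.

q_ult ≈ 1910 kPa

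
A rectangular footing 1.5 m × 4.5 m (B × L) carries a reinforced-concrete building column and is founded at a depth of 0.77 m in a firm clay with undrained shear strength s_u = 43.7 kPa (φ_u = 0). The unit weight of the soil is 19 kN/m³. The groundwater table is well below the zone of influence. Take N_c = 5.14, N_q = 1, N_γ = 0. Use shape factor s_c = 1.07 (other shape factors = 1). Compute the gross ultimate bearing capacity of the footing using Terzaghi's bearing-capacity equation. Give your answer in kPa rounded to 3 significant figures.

q_ult ≈ 255 kPa

Effective surcharge at the founding depth q = γ·D_f = 19 × 0.77 = 14.63 kPa.
q_ult = c·N_c·s_c + q·N_q
     = 43.7 × 5.14 × 1.07 + 14.63 × 1
     = 240.34 + 14.63 = 254.97 kPa.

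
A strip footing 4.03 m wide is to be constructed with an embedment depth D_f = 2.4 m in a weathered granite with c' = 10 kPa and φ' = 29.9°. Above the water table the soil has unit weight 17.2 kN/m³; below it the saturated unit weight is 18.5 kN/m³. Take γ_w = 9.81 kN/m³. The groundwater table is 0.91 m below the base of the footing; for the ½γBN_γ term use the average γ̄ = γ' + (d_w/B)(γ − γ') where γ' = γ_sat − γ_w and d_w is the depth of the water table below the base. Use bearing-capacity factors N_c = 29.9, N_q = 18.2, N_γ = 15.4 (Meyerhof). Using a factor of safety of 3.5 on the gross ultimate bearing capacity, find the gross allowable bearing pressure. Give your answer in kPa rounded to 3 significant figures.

Overburden at base level: q = 17.2 × 2.4 = 41.28 kPa.
The water table is 0.91 m below the base (< B = 4.03 m), so the ½γBN_γ term uses γ̄ = γ' + (d_w/B)(γ − γ') = 8.69 + (0.91/4.03)(17.2 − 8.69) = 10.612 kN/m³.
Cohesion term c·N_c = 10 × 29.9 = 299 kPa; surcharge term q·N_q = 41.28 × 18.2 = 751.3 kPa; self-weight term 0.5·γ·B·N_γ = 0.5 × 10.612 × 4.03 × 15.4 = 329.29 kPa.
q_ult = 299 + 751.3 + 329.29 = 1379.6 kPa.
q_all = 1379.6 / 3.5 = 394.17 kPa.

q_all ≈ 394 kPa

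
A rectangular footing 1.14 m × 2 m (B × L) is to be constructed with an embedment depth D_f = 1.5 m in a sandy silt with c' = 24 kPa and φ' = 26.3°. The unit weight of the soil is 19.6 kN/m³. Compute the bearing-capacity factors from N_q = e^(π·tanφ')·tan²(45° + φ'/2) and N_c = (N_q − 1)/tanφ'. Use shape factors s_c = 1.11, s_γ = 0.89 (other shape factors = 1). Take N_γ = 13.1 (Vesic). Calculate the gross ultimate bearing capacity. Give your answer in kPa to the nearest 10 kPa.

q_ult ≈ 1100 kPa

tan26.3° = 0.4942, so N_q = e^(π×0.4942)·tan²(58.15°) = 4.724 × 2.591 = 12.24.
N_c = (12.24 − 1)/tan26.3° = 22.74.
Overburden at base level: q = 19.6 × 1.5 = 29.4 kPa.
Cohesion term c·N_c·s_c = 24 × 22.744 × 1.11 = 605.89 kPa; surcharge term q·N_q = 29.4 × 12.241 = 359.88 kPa; self-weight term 0.5·γ·B·N_γ·s_γ = 0.5 × 19.6 × 1.14 × 13.1 × 0.89 = 130.25 kPa.
q_ult = 605.89 + 359.88 + 130.25 = 1096 kPa.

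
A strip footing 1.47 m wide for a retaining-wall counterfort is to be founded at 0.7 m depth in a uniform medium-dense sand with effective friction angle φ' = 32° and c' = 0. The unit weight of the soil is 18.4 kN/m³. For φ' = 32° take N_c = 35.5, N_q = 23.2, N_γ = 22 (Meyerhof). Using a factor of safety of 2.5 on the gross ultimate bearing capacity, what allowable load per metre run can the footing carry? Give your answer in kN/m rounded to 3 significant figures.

Effective surcharge at the founding depth q = γ·D_f = 18.4 × 0.7 = 12.88 kPa.
q_ult = q·N_q + 0.5·γ·B·N_γ
     = 12.88 × 23.2 + 0.5 × 18.4 × 1.47 × 22
     = 298.82 + 297.53 = 596.34 kPa.
Gross allowable pressure q_all = 596.34 / 2.5 = 238.54 kPa.
Allowable wall load = q_all × B = 238.54 × 1.47 = 350.65 kN per metre run.

≈ 351 kN/m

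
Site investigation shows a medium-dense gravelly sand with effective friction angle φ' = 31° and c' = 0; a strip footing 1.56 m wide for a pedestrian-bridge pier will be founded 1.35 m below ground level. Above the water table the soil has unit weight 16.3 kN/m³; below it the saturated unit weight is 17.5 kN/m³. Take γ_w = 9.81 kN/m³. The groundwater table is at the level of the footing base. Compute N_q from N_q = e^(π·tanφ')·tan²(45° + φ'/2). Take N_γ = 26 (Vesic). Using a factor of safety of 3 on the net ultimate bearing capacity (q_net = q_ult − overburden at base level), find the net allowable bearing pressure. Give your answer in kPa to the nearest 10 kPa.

q_all(net) ≈ 200 kPa

N_q = e^(π·tan31°)·tan²(60.5°) = 20.63.
Overburden at base level: q = 16.3 × 1.35 = 22.005 kPa.
Below the base the soil is submerged, so the ½γBN_γ term uses γ' = 17.5 − 9.81 = 7.69 kN/m³.
Surcharge term q·N_q = 22.005 × 20.631 = 453.98 kPa; self-weight term 0.5·γ·B·N_γ = 0.5 × 7.69 × 1.56 × 26 = 155.95 kPa.
q_ult = 453.98 + 155.95 = 609.93 kPa.
q_net = 609.93 − 22.005 = 587.93 kPa.
q_all(net) = 587.93 / 3 = 195.98 kPa.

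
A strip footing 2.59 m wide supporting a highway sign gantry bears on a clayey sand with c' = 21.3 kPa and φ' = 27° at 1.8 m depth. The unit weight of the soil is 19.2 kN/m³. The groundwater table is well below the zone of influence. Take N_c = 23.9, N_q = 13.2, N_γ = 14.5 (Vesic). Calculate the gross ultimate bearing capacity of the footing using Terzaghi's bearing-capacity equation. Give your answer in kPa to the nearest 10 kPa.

Overburden at base level: q = 19.2 × 1.8 = 34.56 kPa.
Cohesion term c·N_c = 21.3 × 23.9 = 509.07 kPa; surcharge term q·N_q = 34.56 × 13.2 = 456.19 kPa; self-weight term 0.5·γ·B·N_γ = 0.5 × 19.2 × 2.59 × 14.5 = 360.53 kPa.
q_ult = 509.07 + 456.19 + 360.53 = 1325.8 kPa.

q_ult ≈ 1330 kPa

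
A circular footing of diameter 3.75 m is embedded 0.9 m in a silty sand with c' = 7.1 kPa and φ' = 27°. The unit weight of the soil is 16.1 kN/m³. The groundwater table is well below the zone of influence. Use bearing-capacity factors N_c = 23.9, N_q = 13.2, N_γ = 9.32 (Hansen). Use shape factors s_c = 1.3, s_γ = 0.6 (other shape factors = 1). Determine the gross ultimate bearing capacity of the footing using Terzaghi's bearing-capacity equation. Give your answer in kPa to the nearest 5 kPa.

q = γ·D_f = 16.1 × 0.9 = 14.49 kPa.
c·N_c·s_c = 7.1 × 23.9 × 1.3 = 220.6 kPa
q·N_q = 14.49 × 13.2 = 191.27 kPa
0.5·γ·B·N_γ·s_γ = 0.5 × 16.1 × 3.75 × 9.32 × 0.6 = 168.81 kPa
q_ult = 220.6 + 191.27 + 168.81 = 580.67 kPa.

q_ult ≈ 580 kPa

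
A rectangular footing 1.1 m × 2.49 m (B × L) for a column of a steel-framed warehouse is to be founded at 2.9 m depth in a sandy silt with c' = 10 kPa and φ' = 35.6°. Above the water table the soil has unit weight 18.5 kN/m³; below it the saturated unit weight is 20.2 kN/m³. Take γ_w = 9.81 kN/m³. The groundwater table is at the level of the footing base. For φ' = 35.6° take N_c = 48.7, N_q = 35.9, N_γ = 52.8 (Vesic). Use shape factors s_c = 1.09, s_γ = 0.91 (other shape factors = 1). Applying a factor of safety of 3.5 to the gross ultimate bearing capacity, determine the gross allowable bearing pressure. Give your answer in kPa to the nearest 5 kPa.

q_all ≈ 780 kPa

Overburden at base level: q = 18.5 × 2.9 = 53.65 kPa.
Below the base the soil is submerged, so the ½γBN_γ term uses γ' = 20.2 − 9.81 = 10.39 kN/m³.
Cohesion term c·N_c·s_c = 10 × 48.7 × 1.09 = 530.83 kPa; surcharge term q·N_q = 53.65 × 35.9 = 1926 kPa; self-weight term 0.5·γ·B·N_γ·s_γ = 0.5 × 10.39 × 1.1 × 52.8 × 0.91 = 274.57 kPa.
q_ult = 530.83 + 1926 + 274.57 = 2731.4 kPa.
q_all = q_ult / FS = 2731.4 / 3.5 = 780.41 kPa.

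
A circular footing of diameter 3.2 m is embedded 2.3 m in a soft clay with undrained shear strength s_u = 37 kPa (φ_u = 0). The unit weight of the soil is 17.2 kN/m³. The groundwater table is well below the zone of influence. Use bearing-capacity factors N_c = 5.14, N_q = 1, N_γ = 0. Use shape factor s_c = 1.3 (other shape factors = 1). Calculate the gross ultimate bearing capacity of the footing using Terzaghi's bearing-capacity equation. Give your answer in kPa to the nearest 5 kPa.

q_ult ≈ 285 kPa

q = γ·D_f = 17.2 × 2.3 = 39.56 kPa.
c·N_c·s_c = 37 × 5.14 × 1.3 = 247.23 kPa
q·N_q = 39.56 × 1 = 39.56 kPa
q_ult = 247.23 + 39.56 = 286.79 kPa.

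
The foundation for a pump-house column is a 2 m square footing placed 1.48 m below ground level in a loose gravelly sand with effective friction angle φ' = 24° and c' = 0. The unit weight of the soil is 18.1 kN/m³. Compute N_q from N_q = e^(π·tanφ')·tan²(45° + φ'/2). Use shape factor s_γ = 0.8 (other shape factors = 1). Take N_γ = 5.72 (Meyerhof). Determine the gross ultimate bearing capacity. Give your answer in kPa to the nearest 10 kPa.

tan24° = 0.4452, so N_q = e^(π×0.4452)·tan²(57°) = 4.05 × 2.371 = 9.6.
q = γ·D_f = 18.1 × 1.48 = 26.788 kPa.
q·N_q = 26.788 × 9.6034 = 257.26 kPa
0.5·γ·B·N_γ·s_γ = 0.5 × 18.1 × 2 × 5.72 × 0.8 = 82.826 kPa
q_ult = 257.26 + 82.826 = 340.08 kPa.

q_ult ≈ 340 kPa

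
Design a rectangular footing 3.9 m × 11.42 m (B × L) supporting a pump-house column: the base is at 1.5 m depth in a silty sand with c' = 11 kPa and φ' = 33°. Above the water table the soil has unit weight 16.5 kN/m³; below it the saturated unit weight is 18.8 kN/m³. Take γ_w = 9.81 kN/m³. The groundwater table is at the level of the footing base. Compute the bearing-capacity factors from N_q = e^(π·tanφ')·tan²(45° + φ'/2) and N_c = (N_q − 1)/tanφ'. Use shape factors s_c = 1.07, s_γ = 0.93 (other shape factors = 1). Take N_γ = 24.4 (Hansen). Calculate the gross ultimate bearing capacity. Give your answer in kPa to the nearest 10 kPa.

q_ult ≈ 1500 kPa

tan33° = 0.6494, so N_q = e^(π×0.6494)·tan²(61.5°) = 7.692 × 3.392 = 26.09.
N_c = (26.09 − 1)/tan33° = 38.64.
Overburden at base level: q = 16.5 × 1.5 = 24.75 kPa.
Below the base the soil is submerged, so the ½γBN_γ term uses γ' = 18.8 − 9.81 = 8.99 kN/m³.
Cohesion term c·N_c·s_c = 11 × 38.638 × 1.07 = 454.77 kPa; surcharge term q·N_q = 24.75 × 26.092 = 645.78 kPa; self-weight term 0.5·γ·B·N_γ·s_γ = 0.5 × 8.99 × 3.9 × 24.4 × 0.93 = 397.8 kPa.
q_ult = 454.77 + 645.78 + 397.8 = 1498.4 kPa.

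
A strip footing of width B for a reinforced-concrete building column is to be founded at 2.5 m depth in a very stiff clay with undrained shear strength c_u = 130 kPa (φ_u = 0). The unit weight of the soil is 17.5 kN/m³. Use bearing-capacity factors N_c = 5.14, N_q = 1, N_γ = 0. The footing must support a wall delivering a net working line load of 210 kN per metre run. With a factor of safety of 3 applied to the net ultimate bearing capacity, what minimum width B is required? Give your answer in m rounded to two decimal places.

B = 0.94 m

Overburden at base level: q = 17.5 × 2.5 = 43.75 kPa.
Cohesion term c·N_c = 130 × 5.14 = 668.2 kPa; surcharge term q·N_q = 43.75 × 1 = 43.75 kPa.
q_ult = 668.2 + 43.75 = 711.95 kPa.
For φ = 0 the ½γBN_γ term vanishes, so q_ult is independent of B. q_net = 711.95 − 43.75 = 668.2 kPa; q_all(net) = 668.2/3 = 222.73 kPa.
Required width B = w / q_all(net) = 210 / 222.73 = 0.943 m.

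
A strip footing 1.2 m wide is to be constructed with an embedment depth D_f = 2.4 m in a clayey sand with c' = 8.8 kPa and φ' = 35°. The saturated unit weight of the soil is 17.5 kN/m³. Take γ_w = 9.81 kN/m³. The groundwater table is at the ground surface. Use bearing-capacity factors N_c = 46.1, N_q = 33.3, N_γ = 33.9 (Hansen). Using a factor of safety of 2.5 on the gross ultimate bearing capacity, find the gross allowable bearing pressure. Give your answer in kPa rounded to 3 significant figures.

Water table at ground surface, so effective unit weight γ' = 17.5 − 9.81 = 7.69 kN/m³ is used throughout; overburden q = 7.69 × 2.4 = 18.456 kPa; the same γ' applies in the ½γBN_γ term.
Cohesion term c·N_c = 8.8 × 46.1 = 405.68 kPa; surcharge term q·N_q = 18.456 × 33.3 = 614.58 kPa; self-weight term 0.5·γ·B·N_γ = 0.5 × 7.69 × 1.2 × 33.9 = 156.41 kPa.
q_ult = 405.68 + 614.58 + 156.41 = 1176.7 kPa.
q_all = 1176.7 / 2.5 = 470.67 kPa.

q_all ≈ 471 kPa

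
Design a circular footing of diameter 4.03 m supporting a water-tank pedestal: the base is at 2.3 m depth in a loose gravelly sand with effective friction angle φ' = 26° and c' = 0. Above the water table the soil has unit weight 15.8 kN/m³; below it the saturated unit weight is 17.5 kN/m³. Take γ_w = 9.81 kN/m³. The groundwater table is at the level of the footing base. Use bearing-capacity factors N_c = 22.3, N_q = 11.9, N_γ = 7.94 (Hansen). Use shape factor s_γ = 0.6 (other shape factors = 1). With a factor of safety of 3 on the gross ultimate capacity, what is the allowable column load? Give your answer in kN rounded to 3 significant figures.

P_all ≈ 2150 kN

Effective surcharge at the founding depth q = γ·D_f = 15.8 × 2.3 = 36.34 kPa.
The water table coincides with the base, so in the self-weight term γ → γ' = 7.69 kN/m³.
q_ult = q·N_q + 0.5·γ·B·N_γ·s_γ
     = 36.34 × 11.9 + 0.5 × 7.69 × 4.03 × 7.94 × 0.6
     = 432.45 + 73.82 = 506.27 kPa.
Gross allowable pressure q_all = 506.27 / 3 = 168.76 kPa.
Footing area = 12.7556 m², so allowable column load = 168.76 × 12.7556 = 2152.6 kN.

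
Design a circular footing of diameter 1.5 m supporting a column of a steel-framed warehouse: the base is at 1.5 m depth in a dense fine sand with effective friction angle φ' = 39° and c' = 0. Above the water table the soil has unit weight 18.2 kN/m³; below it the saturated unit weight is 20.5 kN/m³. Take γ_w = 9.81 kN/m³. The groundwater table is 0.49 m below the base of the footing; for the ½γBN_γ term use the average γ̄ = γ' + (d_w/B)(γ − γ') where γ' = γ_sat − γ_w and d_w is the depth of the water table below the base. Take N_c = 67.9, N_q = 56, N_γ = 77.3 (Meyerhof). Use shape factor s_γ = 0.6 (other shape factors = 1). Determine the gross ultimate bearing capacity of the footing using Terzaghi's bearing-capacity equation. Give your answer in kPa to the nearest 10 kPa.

Effective surcharge at the founding depth q = γ·D_f = 18.2 × 1.5 = 27.3 kPa.
With d_w = 0.49 m < B, γ̄ = 10.69 + (0.49/1.5) × (18.2 − 10.69) = 13.143 kN/m³.
q_ult = q·N_q + 0.5·γ·B·N_γ·s_γ
     = 27.3 × 56 + 0.5 × 13.143 × 1.5 × 77.3 × 0.6
     = 1528.8 + 457.19 = 1986 kPa.

q_ult ≈ 1990 kPa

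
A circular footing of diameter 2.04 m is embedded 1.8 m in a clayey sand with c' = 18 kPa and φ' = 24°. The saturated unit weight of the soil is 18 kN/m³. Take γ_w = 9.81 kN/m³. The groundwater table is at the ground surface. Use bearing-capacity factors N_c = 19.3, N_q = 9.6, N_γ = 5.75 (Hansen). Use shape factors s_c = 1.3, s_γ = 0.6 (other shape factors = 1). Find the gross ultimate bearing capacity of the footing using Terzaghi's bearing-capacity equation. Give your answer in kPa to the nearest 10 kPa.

Water table at ground surface, so effective unit weight γ' = 18 − 9.81 = 8.19 kN/m³ is used throughout; overburden q = 8.19 × 1.8 = 14.742 kPa; the same γ' applies in the ½γBN_γ term.
Cohesion term c·N_c·s_c = 18 × 19.3 × 1.3 = 451.62 kPa; surcharge term q·N_q = 14.742 × 9.6 = 141.52 kPa; self-weight term 0.5·γ·B·N_γ·s_γ = 0.5 × 8.19 × 2.04 × 5.75 × 0.6 = 28.821 kPa.
q_ult = 451.62 + 141.52 + 28.821 = 621.96 kPa.

q_ult ≈ 620 kPa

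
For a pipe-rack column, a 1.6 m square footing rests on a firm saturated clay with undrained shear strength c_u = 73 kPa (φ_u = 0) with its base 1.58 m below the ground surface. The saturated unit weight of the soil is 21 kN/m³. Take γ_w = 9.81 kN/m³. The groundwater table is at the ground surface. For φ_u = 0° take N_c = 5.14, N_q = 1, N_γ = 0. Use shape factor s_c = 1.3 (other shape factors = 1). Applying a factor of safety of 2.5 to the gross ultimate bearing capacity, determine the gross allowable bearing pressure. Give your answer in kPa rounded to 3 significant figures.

γ' = 21 − 9.81 = 11.19 kN/m³ (submerged throughout). q = 11.19 × 1.58 = 17.68 kPa.
c·N_c·s_c = 73 × 5.14 × 1.3 = 487.79 kPa
q·N_q = 17.68 × 1 = 17.68 kPa
q_ult = 487.79 + 17.68 = 505.47 kPa.
q_all = q_ult / FS = 505.47 / 2.5 = 202.19 kPa.

q_all ≈ 202 kPa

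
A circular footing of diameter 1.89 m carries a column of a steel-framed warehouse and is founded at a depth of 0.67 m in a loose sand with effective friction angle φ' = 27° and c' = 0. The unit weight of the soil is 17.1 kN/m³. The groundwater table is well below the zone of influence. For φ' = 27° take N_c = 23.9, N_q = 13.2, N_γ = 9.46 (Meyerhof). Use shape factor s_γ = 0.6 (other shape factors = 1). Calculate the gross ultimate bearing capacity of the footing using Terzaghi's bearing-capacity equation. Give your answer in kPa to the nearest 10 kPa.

q = γ·D_f = 17.1 × 0.67 = 11.457 kPa.
q·N_q = 11.457 × 13.2 = 151.23 kPa
0.5·γ·B·N_γ·s_γ = 0.5 × 17.1 × 1.89 × 9.46 × 0.6 = 91.721 kPa
q_ult = 151.23 + 91.721 = 242.95 kPa.

q_ult ≈ 240 kPa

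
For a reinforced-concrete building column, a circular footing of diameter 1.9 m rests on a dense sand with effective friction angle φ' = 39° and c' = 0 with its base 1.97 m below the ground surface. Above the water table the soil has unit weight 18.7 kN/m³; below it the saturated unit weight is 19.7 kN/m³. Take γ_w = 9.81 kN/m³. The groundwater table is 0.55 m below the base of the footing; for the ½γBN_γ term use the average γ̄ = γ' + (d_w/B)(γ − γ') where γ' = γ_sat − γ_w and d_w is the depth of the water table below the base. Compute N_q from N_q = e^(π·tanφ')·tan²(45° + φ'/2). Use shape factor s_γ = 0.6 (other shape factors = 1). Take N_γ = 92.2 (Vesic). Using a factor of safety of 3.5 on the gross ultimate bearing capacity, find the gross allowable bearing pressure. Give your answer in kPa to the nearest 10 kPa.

N_q = e^(π·tan39°)·tan²(64.5°) = 55.96.
q = γ·D_f = 18.7 × 1.97 = 36.839 kPa.
γ' = 9.89 kN/m³; averaging over the depth B below the base, γ̄ = γ' + (d_w/B)(γ − γ') = 12.44 kN/m³.
q·N_q = 36.839 × 55.957 = 2061.4 kPa
0.5·γ·B·N_γ·s_γ = 0.5 × 12.44 × 1.9 × 92.2 × 0.6 = 653.79 kPa
q_ult = 2061.4 + 653.79 = 2715.2 kPa.
q_all = 2715.2 / 3.5 = 775.77 kPa.

q_all ≈ 780 kPa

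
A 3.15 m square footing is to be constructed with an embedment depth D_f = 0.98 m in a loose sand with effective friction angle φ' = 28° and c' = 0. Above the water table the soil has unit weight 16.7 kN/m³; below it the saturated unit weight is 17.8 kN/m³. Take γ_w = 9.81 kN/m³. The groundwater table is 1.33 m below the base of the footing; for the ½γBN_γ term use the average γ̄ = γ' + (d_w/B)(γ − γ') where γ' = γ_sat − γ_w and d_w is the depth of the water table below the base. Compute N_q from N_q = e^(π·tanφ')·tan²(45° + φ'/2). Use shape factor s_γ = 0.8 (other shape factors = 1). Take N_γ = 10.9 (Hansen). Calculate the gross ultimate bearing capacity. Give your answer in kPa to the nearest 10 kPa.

q_ult ≈ 400 kPa

tan28° = 0.5317, so N_q = e^(π×0.5317)·tan²(59°) = 5.314 × 2.77 = 14.72.
Overburden at base level: q = 16.7 × 0.98 = 16.366 kPa.
The water table is 1.33 m below the base (< B = 3.15 m), so the ½γBN_γ term uses γ̄ = γ' + (d_w/B)(γ − γ') = 7.99 + (1.33/3.15)(16.7 − 7.99) = 11.668 kN/m³.
Surcharge term q·N_q = 16.366 × 14.72 = 240.91 kPa; self-weight term 0.5·γ·B·N_γ·s_γ = 0.5 × 11.668 × 3.15 × 10.9 × 0.8 = 160.24 kPa.
q_ult = 240.91 + 160.24 = 401.15 kPa.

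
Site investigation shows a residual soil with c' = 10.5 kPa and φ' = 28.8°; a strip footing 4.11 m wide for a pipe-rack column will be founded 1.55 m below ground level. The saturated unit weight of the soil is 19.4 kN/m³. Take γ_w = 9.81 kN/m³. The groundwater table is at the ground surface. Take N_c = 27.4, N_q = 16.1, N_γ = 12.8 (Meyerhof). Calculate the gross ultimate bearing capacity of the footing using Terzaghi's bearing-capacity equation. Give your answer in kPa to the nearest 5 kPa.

q_ult ≈ 780 kPa

Water table at ground surface, so effective unit weight γ' = 19.4 − 9.81 = 9.59 kN/m³ is used throughout; overburden q = 9.59 × 1.55 = 14.864 kPa; the same γ' applies in the ½γBN_γ term.
Cohesion term c·N_c = 10.5 × 27.4 = 287.7 kPa; surcharge term q·N_q = 14.864 × 16.1 = 239.32 kPa; self-weight term 0.5·γ·B·N_γ = 0.5 × 9.59 × 4.11 × 12.8 = 252.26 kPa.
q_ult = 287.7 + 239.32 + 252.26 = 779.27 kPa.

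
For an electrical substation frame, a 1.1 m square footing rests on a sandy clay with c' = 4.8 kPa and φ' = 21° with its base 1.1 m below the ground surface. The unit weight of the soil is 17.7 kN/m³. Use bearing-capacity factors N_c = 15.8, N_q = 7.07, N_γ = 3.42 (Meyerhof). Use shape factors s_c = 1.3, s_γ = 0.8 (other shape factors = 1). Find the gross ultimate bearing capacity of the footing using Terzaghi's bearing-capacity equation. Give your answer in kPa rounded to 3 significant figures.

Effective surcharge at the founding depth q = γ·D_f = 17.7 × 1.1 = 19.47 kPa.
q_ult = c·N_c·s_c + q·N_q + 0.5·γ·B·N_γ·s_γ
     = 4.8 × 15.8 × 1.3 + 19.47 × 7.07 + 0.5 × 17.7 × 1.1 × 3.42 × 0.8
     = 98.592 + 137.65 + 26.635 = 262.88 kPa.

q_ult ≈ 263 kPa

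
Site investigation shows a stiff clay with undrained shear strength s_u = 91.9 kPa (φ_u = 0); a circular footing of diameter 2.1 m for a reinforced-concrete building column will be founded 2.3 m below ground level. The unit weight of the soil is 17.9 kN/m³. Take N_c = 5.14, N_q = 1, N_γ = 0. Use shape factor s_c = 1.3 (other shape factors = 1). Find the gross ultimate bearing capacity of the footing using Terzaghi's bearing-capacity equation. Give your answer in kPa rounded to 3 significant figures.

Overburden at base level: q = 17.9 × 2.3 = 41.17 kPa.
Cohesion term c·N_c·s_c = 91.9 × 5.14 × 1.3 = 614.08 kPa; surcharge term q·N_q = 41.17 × 1 = 41.17 kPa.
q_ult = 614.08 + 41.17 = 655.25 kPa.

q_ult ≈ 655 kPa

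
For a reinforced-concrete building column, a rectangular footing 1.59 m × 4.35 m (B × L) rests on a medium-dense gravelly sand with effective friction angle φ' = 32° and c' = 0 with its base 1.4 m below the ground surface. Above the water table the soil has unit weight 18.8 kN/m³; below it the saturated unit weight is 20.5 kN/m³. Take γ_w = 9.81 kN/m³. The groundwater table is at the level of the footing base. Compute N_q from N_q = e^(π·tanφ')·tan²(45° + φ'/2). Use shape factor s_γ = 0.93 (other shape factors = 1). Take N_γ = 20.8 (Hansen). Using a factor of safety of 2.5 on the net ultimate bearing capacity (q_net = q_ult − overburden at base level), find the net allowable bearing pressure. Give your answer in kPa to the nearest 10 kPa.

q_all(net) ≈ 300 kPa

N_q = e^(π·tan32°)·tan²(61°) = 23.18.
Effective surcharge at the founding depth q = γ·D_f = 18.8 × 1.4 = 26.32 kPa.
The water table coincides with the base, so in the self-weight term γ → γ' = 10.69 kN/m³.
q_ult = q·N_q + 0.5·γ·B·N_γ·s_γ
     = 26.32 × 23.177 + 0.5 × 10.69 × 1.59 × 20.8 × 0.93
     = 610.01 + 164.4 = 774.41 kPa.
q_net = 774.41 − 26.32 = 748.09 kPa.
q_all(net) = 748.09 / 2.5 = 299.24 kPa.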